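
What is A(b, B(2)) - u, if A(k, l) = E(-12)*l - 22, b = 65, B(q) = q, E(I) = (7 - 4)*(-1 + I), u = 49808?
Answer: -49908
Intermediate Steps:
E(I) = -3 + 3*I (E(I) = 3*(-1 + I) = -3 + 3*I)
A(k, l) = -22 - 39*l (A(k, l) = (-3 + 3*(-12))*l - 22 = (-3 - 36)*l - 22 = -39*l - 22 = -22 - 39*l)
A(b, B(2)) - u = (-22 - 39*2) - 1*49808 = (-22 - 78) - 49808 = -100 - 49808 = -49908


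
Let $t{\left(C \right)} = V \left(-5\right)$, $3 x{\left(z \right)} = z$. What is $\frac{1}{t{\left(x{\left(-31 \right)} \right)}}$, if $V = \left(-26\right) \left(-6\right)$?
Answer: $- \frac{1}{780} \approx -0.0012821$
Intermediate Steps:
$V = 156$
$x{\left(z \right)} = \frac{z}{3}$
$t{\left(C \right)} = -780$ ($t{\left(C \right)} = 156 \left(-5\right) = -780$)
$\frac{1}{t{\left(x{\left(-31 \right)} \right)}} = \frac{1}{-780} = - \frac{1}{780}$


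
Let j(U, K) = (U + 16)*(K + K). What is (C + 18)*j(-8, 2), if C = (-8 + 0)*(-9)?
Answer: 2880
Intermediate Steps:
C = 72 (C = -8*(-9) = 72)
j(U, K) = 2*K*(16 + U) (j(U, K) = (16 + U)*(2*K) = 2*K*(16 + U))
(C + 18)*j(-8, 2) = (72 + 18)*(2*2*(16 - 8)) = 90*(2*2*8) = 90*32 = 2880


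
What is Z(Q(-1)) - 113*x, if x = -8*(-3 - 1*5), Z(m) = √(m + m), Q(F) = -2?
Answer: -7232 + 2*I ≈ -7232.0 + 2.0*I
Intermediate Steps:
Z(m) = √2*√m (Z(m) = √(2*m) = √2*√m)
x = 64 (x = -8*(-3 - 5) = -8*(-8) = 64)
Z(Q(-1)) - 113*x = √2*√(-2) - 113*64 = √2*(I*√2) - 7232 = 2*I - 7232 = -7232 + 2*I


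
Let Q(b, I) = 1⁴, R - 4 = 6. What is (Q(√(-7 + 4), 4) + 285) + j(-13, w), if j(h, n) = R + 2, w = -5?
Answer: 298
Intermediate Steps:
R = 10 (R = 4 + 6 = 10)
j(h, n) = 12 (j(h, n) = 10 + 2 = 12)
Q(b, I) = 1
(Q(√(-7 + 4), 4) + 285) + j(-13, w) = (1 + 285) + 12 = 286 + 12 = 298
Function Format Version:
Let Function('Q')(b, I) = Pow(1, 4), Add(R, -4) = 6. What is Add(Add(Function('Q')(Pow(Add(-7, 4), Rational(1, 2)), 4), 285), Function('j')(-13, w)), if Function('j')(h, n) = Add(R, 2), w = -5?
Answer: 298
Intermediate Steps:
R = 10 (R = Add(4, 6) = 10)
Function('j')(h, n) = 12 (Function('j')(h, n) = Add(10, 2) = 12)
Function('Q')(b, I) = 1
Add(Add(Function('Q')(Pow(Add(-7, 4), Rational(1, 2)), 4), 285), Function('j')(-13, w)) = Add(Add(1, 285), 12) = Add(286, 12) = 298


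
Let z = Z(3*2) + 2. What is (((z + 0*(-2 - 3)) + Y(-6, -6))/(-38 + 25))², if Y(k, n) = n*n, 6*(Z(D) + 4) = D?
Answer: 1225/169 ≈ 7.2485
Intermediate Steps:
Z(D) = -4 + D/6
Y(k, n) = n²
z = -1 (z = (-4 + (3*2)/6) + 2 = (-4 + (⅙)*6) + 2 = (-4 + 1) + 2 = -3 + 2 = -1)
(((z + 0*(-2 - 3)) + Y(-6, -6))/(-38 + 25))² = (((-1 + 0*(-2 - 3)) + (-6)²)/(-38 + 25))² = (((-1 + 0*(-5)) + 36)/(-13))² = (((-1 + 0) + 36)*(-1/13))² = ((-1 + 36)*(-1/13))² = (35*(-1/13))² = (-35/13)² = 1225/169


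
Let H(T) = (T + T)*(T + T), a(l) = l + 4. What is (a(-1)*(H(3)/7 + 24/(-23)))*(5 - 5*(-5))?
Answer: 59400/161 ≈ 368.94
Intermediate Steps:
a(l) = 4 + l
H(T) = 4*T² (H(T) = (2*T)*(2*T) = 4*T²)
(a(-1)*(H(3)/7 + 24/(-23)))*(5 - 5*(-5)) = ((4 - 1)*((4*3²)/7 + 24/(-23)))*(5 - 5*(-5)) = (3*((4*9)*(⅐) + 24*(-1/23)))*(5 + 25) = (3*(36*(⅐) - 24/23))*30 = (3*(36/7 - 24/23))*30 = (3*(660/161))*30 = (1980/161)*30 = 59400/161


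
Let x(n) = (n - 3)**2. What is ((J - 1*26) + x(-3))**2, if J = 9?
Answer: 361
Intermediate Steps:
x(n) = (-3 + n)**2
((J - 1*26) + x(-3))**2 = ((9 - 1*26) + (-3 - 3)**2)**2 = ((9 - 26) + (-6)**2)**2 = (-17 + 36)**2 = 19**2 = 361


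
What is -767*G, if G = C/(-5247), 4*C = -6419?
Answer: -4923373/20988 ≈ -234.58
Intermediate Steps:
C = -6419/4 (C = (1/4)*(-6419) = -6419/4 ≈ -1604.8)
G = 6419/20988 (G = -6419/4/(-5247) = -6419/4*(-1/5247) = 6419/20988 ≈ 0.30584)
-767*G = -767*6419/20988 = -4923373/20988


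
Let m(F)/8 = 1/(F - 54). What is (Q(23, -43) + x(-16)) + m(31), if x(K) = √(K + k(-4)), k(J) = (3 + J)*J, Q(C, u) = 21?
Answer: 475/23 + 2*I*√3 ≈ 20.652 + 3.4641*I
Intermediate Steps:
k(J) = J*(3 + J)
m(F) = 8/(-54 + F) (m(F) = 8/(F - 54) = 8/(-54 + F))
x(K) = √(4 + K) (x(K) = √(K - 4*(3 - 4)) = √(K - 4*(-1)) = √(K + 4) = √(4 + K))
(Q(23, -43) + x(-16)) + m(31) = (21 + √(4 - 16)) + 8/(-54 + 31) = (21 + √(-12)) + 8/(-23) = (21 + 2*I*√3) + 8*(-1/23) = (21 + 2*I*√3) - 8/23 = 475/23 + 2*I*√3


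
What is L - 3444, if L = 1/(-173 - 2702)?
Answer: -9901501/2875 ≈ -3444.0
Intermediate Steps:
L = -1/2875 (L = 1/(-2875) = -1/2875 ≈ -0.00034783)
L - 3444 = -1/2875 - 3444 = -9901501/2875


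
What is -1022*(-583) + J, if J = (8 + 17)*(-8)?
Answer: 595626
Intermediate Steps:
J = -200 (J = 25*(-8) = -200)
-1022*(-583) + J = -1022*(-583) - 200 = 595826 - 200 = 595626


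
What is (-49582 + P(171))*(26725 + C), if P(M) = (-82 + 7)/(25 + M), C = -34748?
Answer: 77968693381/196 ≈ 3.9780e+8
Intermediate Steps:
P(M) = -75/(25 + M)
(-49582 + P(171))*(26725 + C) = (-49582 - 75/(25 + 171))*(26725 - 34748) = (-49582 - 75/196)*(-8023) = -9718147/196*(-8023) = 77968693381/196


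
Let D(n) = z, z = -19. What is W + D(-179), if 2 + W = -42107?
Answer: -42128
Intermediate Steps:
W = -42109 (W = -2 - 42107 = -42109)
D(n) = -19
W + D(-179) = -42109 - 19 = -42128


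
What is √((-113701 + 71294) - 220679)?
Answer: I*√263086 ≈ 512.92*I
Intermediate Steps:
√((-113701 + 71294) - 220679) = √(-42407 - 220679) = √(-263086) = I*√263086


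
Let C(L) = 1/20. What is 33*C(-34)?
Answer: 33/20 ≈ 1.6500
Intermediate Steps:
C(L) = 1/20
33*C(-34) = 33*(1/20) = 33/20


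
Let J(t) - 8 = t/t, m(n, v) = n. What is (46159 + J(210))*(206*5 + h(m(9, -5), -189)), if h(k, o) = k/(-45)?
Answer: 237719032/5 ≈ 4.7544e+7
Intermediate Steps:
J(t) = 9 (J(t) = 8 + t/t = 8 + 1 = 9)
h(k, o) = -k/45 (h(k, o) = k*(-1/45) = -k/45)
(46159 + J(210))*(206*5 + h(m(9, -5), -189)) = (46159 + 9)*(206*5 - 1/45*9) = 46168*(1030 - ⅕) = 46168*(5149/5) = 237719032/5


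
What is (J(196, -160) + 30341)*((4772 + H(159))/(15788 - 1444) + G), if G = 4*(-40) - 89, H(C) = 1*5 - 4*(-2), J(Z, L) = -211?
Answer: -4884991965/652 ≈ -7.4923e+6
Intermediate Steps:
H(C) = 13 (H(C) = 5 + 8 = 13)
G = -249 (G = -160 - 89 = -249)
(J(196, -160) + 30341)*((4772 + H(159))/(15788 - 1444) + G) = (-211 + 30341)*((4772 + 13)/(15788 - 1444) - 249) = 30130*(4785/14344 - 249) = 30130*(4785*(1/14344) - 249) = 30130*(435/1304 - 249) = 30130*(-324261/1304) = -4884991965/652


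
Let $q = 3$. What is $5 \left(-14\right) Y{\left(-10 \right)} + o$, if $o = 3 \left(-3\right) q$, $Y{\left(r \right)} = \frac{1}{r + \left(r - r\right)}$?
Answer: $-20$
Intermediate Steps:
$Y{\left(r \right)} = \frac{1}{r}$ ($Y{\left(r \right)} = \frac{1}{r + 0} = \frac{1}{r}$)
$o = -27$ ($o = 3 \left(-3\right) 3 = \left(-9\right) 3 = -27$)
$5 \left(-14\right) Y{\left(-10 \right)} + o = \frac{5 \left(-14\right)}{-10} - 27 = \left(-70\right) \left(- \frac{1}{10}\right) - 27 = 7 - 27 = -20$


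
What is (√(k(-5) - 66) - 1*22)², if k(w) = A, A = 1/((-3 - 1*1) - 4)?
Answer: 3343/8 - 253*I*√2 ≈ 417.88 - 357.8*I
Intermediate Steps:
A = -⅛ (A = 1/((-3 - 1) - 4) = 1/(-4 - 4) = 1/(-8) = -⅛ ≈ -0.12500)
k(w) = -⅛
(√(k(-5) - 66) - 1*22)² = (√(-⅛ - 66) - 1*22)² = (√(-529/8) - 22)² = (23*I*√2/4 - 22)² = (-22 + 23*I*√2/4)²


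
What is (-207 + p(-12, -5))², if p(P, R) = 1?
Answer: 42436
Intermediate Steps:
(-207 + p(-12, -5))² = (-207 + 1)² = (-206)² = 42436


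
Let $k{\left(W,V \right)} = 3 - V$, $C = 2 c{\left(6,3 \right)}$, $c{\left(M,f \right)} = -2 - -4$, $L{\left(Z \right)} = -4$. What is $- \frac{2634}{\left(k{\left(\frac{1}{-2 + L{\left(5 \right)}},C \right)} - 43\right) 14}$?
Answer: $\frac{1317}{308} \approx 4.276$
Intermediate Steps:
$c{\left(M,f \right)} = 2$ ($c{\left(M,f \right)} = -2 + 4 = 2$)
$C = 4$ ($C = 2 \cdot 2 = 4$)
$- \frac{2634}{\left(k{\left(\frac{1}{-2 + L{\left(5 \right)}},C \right)} - 43\right) 14} = - \frac{2634}{\left(\left(3 - 4\right) - 43\right) 14} = - \frac{2634}{\left(-1 - 43\right) 14} = - \frac{2634}{\left(-44\right) 14} = - \frac{2634}{-616} = \left(-2634\right) \left(- \frac{1}{616}\right) = \frac{1317}{308}$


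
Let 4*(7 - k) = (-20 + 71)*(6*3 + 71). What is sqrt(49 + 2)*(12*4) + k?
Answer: -4511/4 + 48*sqrt(51) ≈ -784.96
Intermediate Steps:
k = -4511/4 (k = 7 - (-20 + 71)*(6*3 + 71)/4 = 7 - 51*(18 + 71)/4 = 7 - 51*89/4 = 7 - 1/4*4539 = 7 - 4539/4 = -4511/4 ≈ -1127.8)
sqrt(49 + 2)*(12*4) + k = sqrt(49 + 2)*(12*4) - 4511/4 = sqrt(51)*48 - 4511/4 = 48*sqrt(51) - 4511/4 = -4511/4 + 48*sqrt(51)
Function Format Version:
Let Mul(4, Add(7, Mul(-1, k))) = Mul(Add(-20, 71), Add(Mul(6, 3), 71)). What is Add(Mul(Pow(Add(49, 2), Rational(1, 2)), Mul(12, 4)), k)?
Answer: Add(Rational(-4511, 4), Mul(48, Pow(51, Rational(1, 2)))) ≈ -784.96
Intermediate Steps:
k = Rational(-4511, 4) (k = Add(7, Mul(Rational(-1, 4), Mul(Add(-20, 71), Add(Mul(6, 3), 71)))) = Add(7, Mul(Rational(-1, 4), Mul(51, Add(18, 71)))) = Add(7, Mul(Rational(-1, 4), Mul(51, 89))) = Add(7, Mul(Rational(-1, 4), 4539)) = Add(7, Rational(-4539, 4)) = Rational(-4511, 4) ≈ -1127.8)
Add(Mul(Pow(Add(49, 2), Rational(1, 2)), Mul(12, 4)), k) = Add(Mul(Pow(Add(49, 2), Rational(1, 2)), Mul(12, 4)), Rational(-4511, 4)) = Add(Mul(Pow(51, Rational(1, 2)), 48), Rational(-4511, 4)) = Add(Mul(48, Pow(51, Rational(1, 2))), Rational(-4511, 4)) = Add(Rational(-4511, 4), Mul(48, Pow(51, Rational(1, 2))))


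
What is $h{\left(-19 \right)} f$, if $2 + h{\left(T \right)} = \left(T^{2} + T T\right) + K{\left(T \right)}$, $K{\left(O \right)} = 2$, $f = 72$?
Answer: $51984$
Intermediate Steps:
$h{\left(T \right)} = 2 T^{2}$ ($h{\left(T \right)} = -2 + \left(\left(T^{2} + T T\right) + 2\right) = -2 + \left(\left(T^{2} + T^{2}\right) + 2\right) = -2 + \left(2 T^{2} + 2\right) = -2 + \left(2 + 2 T^{2}\right) = 2 T^{2}$)
$h{\left(-19 \right)} f = 2 \left(-19\right)^{2} \cdot 72 = 2 \cdot 361 \cdot 72 = 722 \cdot 72 = 51984$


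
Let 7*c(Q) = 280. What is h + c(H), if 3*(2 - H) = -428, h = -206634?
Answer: -206594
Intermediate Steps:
H = 434/3 (H = 2 - ⅓*(-428) = 2 + 428/3 = 434/3 ≈ 144.67)
c(Q) = 40 (c(Q) = (⅐)*280 = 40)
h + c(H) = -206634 + 40 = -206594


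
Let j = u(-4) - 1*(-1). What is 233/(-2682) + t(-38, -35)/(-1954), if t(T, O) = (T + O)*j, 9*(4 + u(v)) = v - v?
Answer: -260660/1310157 ≈ -0.19895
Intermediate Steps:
u(v) = -4 (u(v) = -4 + (v - v)/9 = -4 + (⅑)*0 = -4 + 0 = -4)
j = -3 (j = -4 - 1*(-1) = -4 + 1 = -3)
t(T, O) = -3*O - 3*T (t(T, O) = (T + O)*(-3) = (O + T)*(-3) = -3*O - 3*T)
233/(-2682) + t(-38, -35)/(-1954) = 233/(-2682) + (-3*(-35) - 3*(-38))/(-1954) = 233*(-1/2682) + (105 + 114)*(-1/1954) = -233/2682 + 219*(-1/1954) = -233/2682 - 219/1954 = -260660/1310157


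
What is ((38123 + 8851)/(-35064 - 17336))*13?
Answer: -305331/26200 ≈ -11.654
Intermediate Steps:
((38123 + 8851)/(-35064 - 17336))*13 = (46974/(-52400))*13 = (46974*(-1/52400))*13 = -23487/26200*13 = -305331/26200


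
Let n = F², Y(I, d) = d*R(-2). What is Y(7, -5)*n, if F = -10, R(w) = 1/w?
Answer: 250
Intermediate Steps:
Y(I, d) = -d/2 (Y(I, d) = d/(-2) = d*(-½) = -d/2)
n = 100 (n = (-10)² = 100)
Y(7, -5)*n = -½*(-5)*100 = (5/2)*100 = 250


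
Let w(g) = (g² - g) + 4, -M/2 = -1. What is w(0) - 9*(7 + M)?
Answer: -77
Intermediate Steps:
M = 2 (M = -2*(-1) = 2)
w(g) = 4 + g² - g
w(0) - 9*(7 + M) = (4 + 0² - 1*0) - 9*(7 + 2) = (4 + 0 + 0) - 9*9 = 4 - 81 = -77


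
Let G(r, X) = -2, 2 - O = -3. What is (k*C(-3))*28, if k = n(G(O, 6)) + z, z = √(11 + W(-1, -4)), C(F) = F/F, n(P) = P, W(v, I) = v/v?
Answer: -56 + 56*√3 ≈ 40.995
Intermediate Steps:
O = 5 (O = 2 - 1*(-3) = 2 + 3 = 5)
W(v, I) = 1
C(F) = 1
z = 2*√3 (z = √(11 + 1) = √12 = 2*√3 ≈ 3.4641)
k = -2 + 2*√3 ≈ 1.4641
(k*C(-3))*28 = ((-2 + 2*√3)*1)*28 = (-2 + 2*√3)*28 = -56 + 56*√3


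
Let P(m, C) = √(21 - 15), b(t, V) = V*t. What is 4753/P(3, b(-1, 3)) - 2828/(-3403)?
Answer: 2828/3403 + 4753*√6/6 ≈ 1941.2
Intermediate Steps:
P(m, C) = √6
4753/P(3, b(-1, 3)) - 2828/(-3403) = 4753/(√6) - 2828/(-3403) = 4753*(√6/6) - 2828*(-1/3403) = 4753*√6/6 + 2828/3403 = 2828/3403 + 4753*√6/6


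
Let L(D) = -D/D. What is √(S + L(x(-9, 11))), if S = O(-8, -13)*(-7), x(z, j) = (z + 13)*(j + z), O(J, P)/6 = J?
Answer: √335 ≈ 18.303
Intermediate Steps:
O(J, P) = 6*J
x(z, j) = (13 + z)*(j + z)
L(D) = -1 (L(D) = -1*1 = -1)
S = 336 (S = (6*(-8))*(-7) = -48*(-7) = 336)
√(S + L(x(-9, 11))) = √(336 - 1) = √335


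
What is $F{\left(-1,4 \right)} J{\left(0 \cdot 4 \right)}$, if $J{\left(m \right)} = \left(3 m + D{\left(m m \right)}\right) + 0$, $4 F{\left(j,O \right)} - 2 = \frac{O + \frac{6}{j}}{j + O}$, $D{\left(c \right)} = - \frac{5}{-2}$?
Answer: $\frac{5}{6} \approx 0.83333$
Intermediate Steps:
$D{\left(c \right)} = \frac{5}{2}$ ($D{\left(c \right)} = \left(-5\right) \left(- \frac{1}{2}\right) = \frac{5}{2}$)
$F{\left(j,O \right)} = \frac{1}{2} + \frac{O + \frac{6}{j}}{4 \left(O + j\right)}$ ($F{\left(j,O \right)} = \frac{1}{2} + \frac{\left(O + \frac{6}{j}\right) \frac{1}{j + O}}{4} = \frac{1}{2} + \frac{\left(O + \frac{6}{j}\right) \frac{1}{O + j}}{4} = \frac{1}{2} + \frac{\frac{1}{O + j} \left(O + \frac{6}{j}\right)}{4} = \frac{1}{2} + \frac{O + \frac{6}{j}}{4 \left(O + j\right)}$)
$J{\left(m \right)} = \frac{5}{2} + 3 m$ ($J{\left(m \right)} = \left(3 m + \frac{5}{2}\right) + 0 = \left(\frac{5}{2} + 3 m\right) + 0 = \frac{5}{2} + 3 m$)
$F{\left(-1,4 \right)} J{\left(0 \cdot 4 \right)} = \frac{6 + 2 \left(-1\right)^{2} + 3 \cdot 4 \left(-1\right)}{4 \left(-1\right) \left(4 - 1\right)} \left(\frac{5}{2} + 3 \cdot 0 \cdot 4\right) = \frac{1}{4} \left(-1\right) \frac{1}{3} \left(6 + 2 \cdot 1 - 12\right) \left(\frac{5}{2} + 3 \cdot 0\right) = \frac{1}{4} \left(-1\right) \frac{1}{3} \left(6 + 2 - 12\right) \left(\frac{5}{2} + 0\right) = \frac{1}{4} \left(-1\right) \frac{1}{3} \left(-4\right) \frac{5}{2} = \frac{1}{3} \cdot \frac{5}{2} = \frac{5}{6}$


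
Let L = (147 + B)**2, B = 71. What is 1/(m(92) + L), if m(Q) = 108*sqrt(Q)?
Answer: 11881/564364372 - 27*sqrt(23)/282182186 ≈ 2.0593e-5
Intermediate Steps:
L = 47524 (L = (147 + 71)**2 = 218**2 = 47524)
1/(m(92) + L) = 1/(108*sqrt(92) + 47524) = 1/(108*(2*sqrt(23)) + 47524) = 1/(216*sqrt(23) + 47524) = 1/(47524 + 216*sqrt(23))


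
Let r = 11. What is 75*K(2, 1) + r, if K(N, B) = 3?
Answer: 236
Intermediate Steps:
75*K(2, 1) + r = 75*3 + 11 = 225 + 11 = 236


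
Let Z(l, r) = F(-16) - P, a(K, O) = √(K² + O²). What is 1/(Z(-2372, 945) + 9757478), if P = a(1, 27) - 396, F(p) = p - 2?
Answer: 4878928/47607876858003 + √730/95215753716006 ≈ 1.0248e-7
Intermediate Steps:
F(p) = -2 + p
P = -396 + √730 (P = √(1² + 27²) - 396 = √(1 + 729) - 396 = √730 - 396 = -396 + √730 ≈ -368.98)
Z(l, r) = 378 - √730 (Z(l, r) = (-2 - 16) - (-396 + √730) = -18 + (396 - √730) = 378 - √730)
1/(Z(-2372, 945) + 9757478) = 1/((378 - √730) + 9757478) = 1/(9757856 - √730)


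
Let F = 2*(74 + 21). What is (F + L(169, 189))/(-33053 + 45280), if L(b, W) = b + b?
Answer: 528/12227 ≈ 0.043183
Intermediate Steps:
L(b, W) = 2*b
F = 190 (F = 2*95 = 190)
(F + L(169, 189))/(-33053 + 45280) = (190 + 2*169)/(-33053 + 45280) = (190 + 338)/12227 = 528*(1/12227) = 528/12227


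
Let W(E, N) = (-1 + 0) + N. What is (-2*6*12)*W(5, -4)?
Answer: 720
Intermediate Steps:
W(E, N) = -1 + N
(-2*6*12)*W(5, -4) = (-2*6*12)*(-1 - 4) = -12*12*(-5) = -144*(-5) = 720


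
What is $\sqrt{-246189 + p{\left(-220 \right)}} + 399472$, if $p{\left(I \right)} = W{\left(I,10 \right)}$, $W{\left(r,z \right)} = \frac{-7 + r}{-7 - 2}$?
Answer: $399472 + \frac{17 i \sqrt{7666}}{3} \approx 3.9947 \cdot 10^{5} + 496.15 i$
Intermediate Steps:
$W{\left(r,z \right)} = \frac{7}{9} - \frac{r}{9}$ ($W{\left(r,z \right)} = \frac{-7 + r}{-9} = \left(-7 + r\right) \left(- \frac{1}{9}\right) = \frac{7}{9} - \frac{r}{9}$)
$p{\left(I \right)} = \frac{7}{9} - \frac{I}{9}$
$\sqrt{-246189 + p{\left(-220 \right)}} + 399472 = \sqrt{-246189 + \left(\frac{7}{9} - - \frac{220}{9}\right)} + 399472 = \sqrt{-246189 + \left(\frac{7}{9} + \frac{220}{9}\right)} + 399472 = \sqrt{-246189 + \frac{227}{9}} + 399472 = \sqrt{- \frac{2215474}{9}} + 399472 = \frac{17 i \sqrt{7666}}{3} + 399472 = 399472 + \frac{17 i \sqrt{7666}}{3}$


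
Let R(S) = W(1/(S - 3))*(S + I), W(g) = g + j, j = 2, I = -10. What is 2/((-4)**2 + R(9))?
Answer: 12/83 ≈ 0.14458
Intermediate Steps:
W(g) = 2 + g (W(g) = g + 2 = 2 + g)
R(S) = (-10 + S)*(2 + 1/(-3 + S)) (R(S) = (2 + 1/(S - 3))*(S - 10) = (2 + 1/(-3 + S))*(-10 + S) = (-10 + S)*(2 + 1/(-3 + S)))
2/((-4)**2 + R(9)) = 2/((-4)**2 + (-10 + 9)*(-5 + 2*9)/(-3 + 9)) = 2/(16 - 1*(-5 + 18)/6) = 2/(16 + (1/6)*(-1)*13) = 2/(16 - 13/6) = 2/(83/6) = 2*(6/83) = 12/83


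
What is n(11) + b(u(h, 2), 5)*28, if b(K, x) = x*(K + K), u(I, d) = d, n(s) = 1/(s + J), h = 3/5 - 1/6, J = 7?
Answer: 10081/18 ≈ 560.06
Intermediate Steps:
h = 13/30 (h = 3*(1/5) - 1*1/6 = 3/5 - 1/6 = 13/30 ≈ 0.43333)
n(s) = 1/(7 + s) (n(s) = 1/(s + 7) = 1/(7 + s))
b(K, x) = 2*K*x (b(K, x) = x*(2*K) = 2*K*x)
n(11) + b(u(h, 2), 5)*28 = 1/(7 + 11) + (2*2*5)*28 = 1/18 + 20*28 = 1/18 + 560 = 10081/18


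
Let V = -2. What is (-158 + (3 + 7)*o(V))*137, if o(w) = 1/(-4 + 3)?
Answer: -23016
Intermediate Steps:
o(w) = -1 (o(w) = 1/(-1) = -1)
(-158 + (3 + 7)*o(V))*137 = (-158 + (3 + 7)*(-1))*137 = (-158 + 10*(-1))*137 = (-158 - 10)*137 = -168*137 = -23016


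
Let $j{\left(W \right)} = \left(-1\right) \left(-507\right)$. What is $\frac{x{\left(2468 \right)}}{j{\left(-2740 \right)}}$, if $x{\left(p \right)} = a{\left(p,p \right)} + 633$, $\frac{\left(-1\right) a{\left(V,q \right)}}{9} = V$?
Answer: $- \frac{7193}{169} \approx -42.562$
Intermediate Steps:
$j{\left(W \right)} = 507$
$a{\left(V,q \right)} = - 9 V$
$x{\left(p \right)} = 633 - 9 p$ ($x{\left(p \right)} = - 9 p + 633 = 633 - 9 p$)
$\frac{x{\left(2468 \right)}}{j{\left(-2740 \right)}} = \frac{633 - 22212}{507} = \left(633 - 22212\right) \frac{1}{507} = \left(-21579\right) \frac{1}{507} = - \frac{7193}{169}$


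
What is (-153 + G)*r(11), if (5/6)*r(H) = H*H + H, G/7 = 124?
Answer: 113256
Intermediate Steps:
G = 868 (G = 7*124 = 868)
r(H) = 6*H/5 + 6*H²/5 (r(H) = 6*(H*H + H)/5 = 6*(H² + H)/5 = 6*(H + H²)/5 = 6*H/5 + 6*H²/5)
(-153 + G)*r(11) = (-153 + 868)*((6/5)*11*(1 + 11)) = 715*((6/5)*11*12) = 715*(792/5) = 113256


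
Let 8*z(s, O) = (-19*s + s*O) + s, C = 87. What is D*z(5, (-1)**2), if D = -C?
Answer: 7395/8 ≈ 924.38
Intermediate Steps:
z(s, O) = -9*s/4 + O*s/8 (z(s, O) = ((-19*s + s*O) + s)/8 = ((-19*s + O*s) + s)/8 = (-18*s + O*s)/8 = -9*s/4 + O*s/8)
D = -87 (D = -1*87 = -87)
D*z(5, (-1)**2) = -87*5*(-18 + (-1)**2)/8 = -87*5*(-18 + 1)/8 = -87*5*(-17)/8 = -87*(-85/8) = 7395/8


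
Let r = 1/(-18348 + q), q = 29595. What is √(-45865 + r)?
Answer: I*√5801693576538/11247 ≈ 214.16*I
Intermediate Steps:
r = 1/11247 (r = 1/(-18348 + 29595) = 1/11247 ≈ 8.8913e-5)
√(-45865 + r) = √(-45865 + 1/11247) = √(-515843654/11247) = I*√5801693576538/11247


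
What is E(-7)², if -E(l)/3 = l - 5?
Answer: 1296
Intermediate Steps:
E(l) = 15 - 3*l (E(l) = -3*(l - 5) = -3*(-5 + l) = 15 - 3*l)
E(-7)² = (15 - 3*(-7))² = (15 + 21)² = 36² = 1296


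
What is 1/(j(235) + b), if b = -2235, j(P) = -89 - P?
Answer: -1/2559 ≈ -0.00039078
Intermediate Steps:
1/(j(235) + b) = 1/((-89 - 1*235) - 2235) = 1/((-89 - 235) - 2235) = 1/(-324 - 2235) = 1/(-2559) = -1/2559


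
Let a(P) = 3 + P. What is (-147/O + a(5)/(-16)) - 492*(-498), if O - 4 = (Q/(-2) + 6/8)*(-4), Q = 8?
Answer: 8330233/34 ≈ 2.4501e+5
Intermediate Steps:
O = 17 (O = 4 + (8/(-2) + 6/8)*(-4) = 4 + (8*(-1/2) + 6*(1/8))*(-4) = 4 + (-4 + 3/4)*(-4) = 4 - 13/4*(-4) = 4 + 13 = 17)
(-147/O + a(5)/(-16)) - 492*(-498) = (-147/17 + (3 + 5)/(-16)) - 492*(-498) = (-147*1/17 + 8*(-1/16)) + 245016 = (-147/17 - 1/2) + 245016 = -311/34 + 245016 = 8330233/34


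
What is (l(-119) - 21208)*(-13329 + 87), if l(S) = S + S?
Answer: 283987932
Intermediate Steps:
l(S) = 2*S
(l(-119) - 21208)*(-13329 + 87) = (2*(-119) - 21208)*(-13329 + 87) = (-238 - 21208)*(-13242) = -21446*(-13242) = 283987932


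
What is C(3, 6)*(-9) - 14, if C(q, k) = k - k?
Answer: -14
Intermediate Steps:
C(q, k) = 0
C(3, 6)*(-9) - 14 = 0*(-9) - 14 = 0 - 14 = -14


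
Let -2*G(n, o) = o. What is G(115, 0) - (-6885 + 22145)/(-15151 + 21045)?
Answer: -1090/421 ≈ -2.5891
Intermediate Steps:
G(n, o) = -o/2
G(115, 0) - (-6885 + 22145)/(-15151 + 21045) = -½*0 - (-6885 + 22145)/(-15151 + 21045) = 0 - 15260/5894 = 0 - 1*1090/421 = 0 - 1090/421 = -1090/421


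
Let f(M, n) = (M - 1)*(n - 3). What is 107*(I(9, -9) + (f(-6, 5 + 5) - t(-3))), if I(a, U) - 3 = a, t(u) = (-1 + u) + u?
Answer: -3210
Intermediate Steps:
f(M, n) = (-1 + M)*(-3 + n)
t(u) = -1 + 2*u
I(a, U) = 3 + a
107*(I(9, -9) + (f(-6, 5 + 5) - t(-3))) = 107*((3 + 9) + ((3 - (5 + 5) - 3*(-6) - 6*(5 + 5)) - (-1 + 2*(-3)))) = 107*(12 + ((3 - 1*10 + 18 - 6*10) - (-1 - 6))) = 107*(12 + ((3 - 10 + 18 - 60) - 1*(-7))) = 107*(12 + (-49 + 7)) = 107*(12 - 42) = 107*(-30) = -3210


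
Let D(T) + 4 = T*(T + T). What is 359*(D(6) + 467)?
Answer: 192065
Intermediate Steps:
D(T) = -4 + 2*T² (D(T) = -4 + T*(T + T) = -4 + T*(2*T) = -4 + 2*T²)
359*(D(6) + 467) = 359*((-4 + 2*6²) + 467) = 359*((-4 + 2*36) + 467) = 359*((-4 + 72) + 467) = 359*(68 + 467) = 359*535 = 192065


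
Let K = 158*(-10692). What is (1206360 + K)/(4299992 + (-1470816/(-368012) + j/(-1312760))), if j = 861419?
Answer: -58332806880641280/519344227835104543 ≈ -0.11232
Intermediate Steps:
K = -1689336
(1206360 + K)/(4299992 + (-1470816/(-368012) + j/(-1312760))) = (1206360 - 1689336)/(4299992 + (-1470816/(-368012) + 861419/(-1312760))) = -482976/(4299992 + (-1470816*(-1/368012) + 861419*(-1/1312760))) = -482976/(4299992 + (367704/92003 - 861419/1312760)) = -482976/(4299992 + 403453970783/120777858280) = -482976/519344227835104543/120777858280 = -482976*120777858280/519344227835104543 = -58332806880641280/519344227835104543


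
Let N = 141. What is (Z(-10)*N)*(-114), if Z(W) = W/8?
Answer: 40185/2 ≈ 20093.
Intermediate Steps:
Z(W) = W/8 (Z(W) = W*(1/8) = W/8)
(Z(-10)*N)*(-114) = (((1/8)*(-10))*141)*(-114) = -5/4*141*(-114) = -705/4*(-114) = 40185/2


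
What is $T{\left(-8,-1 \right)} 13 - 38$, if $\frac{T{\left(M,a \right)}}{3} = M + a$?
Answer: $-389$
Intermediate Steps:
$T{\left(M,a \right)} = 3 M + 3 a$ ($T{\left(M,a \right)} = 3 \left(M + a\right) = 3 M + 3 a$)
$T{\left(-8,-1 \right)} 13 - 38 = \left(3 \left(-8\right) + 3 \left(-1\right)\right) 13 - 38 = \left(-24 - 3\right) 13 - 38 = \left(-27\right) 13 - 38 = -351 - 38 = -389$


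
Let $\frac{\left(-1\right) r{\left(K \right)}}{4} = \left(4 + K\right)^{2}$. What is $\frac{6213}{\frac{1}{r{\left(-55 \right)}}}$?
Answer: $-64640052$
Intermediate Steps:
$r{\left(K \right)} = - 4 \left(4 + K\right)^{2}$
$\frac{6213}{\frac{1}{r{\left(-55 \right)}}} = \frac{6213}{\frac{1}{\left(-4\right) \left(4 - 55\right)^{2}}} = \frac{6213}{\frac{1}{\left(-4\right) \left(-51\right)^{2}}} = \frac{6213}{\frac{1}{\left(-4\right) 2601}} = \frac{6213}{\frac{1}{-10404}} = \frac{6213}{- \frac{1}{10404}} = 6213 \left(-10404\right) = -64640052$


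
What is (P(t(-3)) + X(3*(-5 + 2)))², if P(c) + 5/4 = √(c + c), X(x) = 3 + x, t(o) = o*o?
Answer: 1129/16 - 87*√2/2 ≈ 9.0442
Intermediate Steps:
t(o) = o²
P(c) = -5/4 + √2*√c (P(c) = -5/4 + √(c + c) = -5/4 + √(2*c) = -5/4 + √2*√c)
(P(t(-3)) + X(3*(-5 + 2)))² = ((-5/4 + √2*√((-3)²)) + (3 + 3*(-5 + 2)))² = ((-5/4 + √2*√9) + (3 + 3*(-3)))² = ((-5/4 + √2*3) + (3 - 9))² = ((-5/4 + 3*√2) - 6)² = (-29/4 + 3*√2)²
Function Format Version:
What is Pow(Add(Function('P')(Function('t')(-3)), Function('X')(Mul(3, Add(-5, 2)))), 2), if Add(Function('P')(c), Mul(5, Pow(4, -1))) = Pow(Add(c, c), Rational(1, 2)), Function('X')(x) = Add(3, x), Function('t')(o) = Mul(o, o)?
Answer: Add(Rational(1129, 16), Mul(Rational(-87, 2), Pow(2, Rational(1, 2)))) ≈ 9.0442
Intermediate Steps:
Function('t')(o) = Pow(o, 2)
Function('P')(c) = Add(Rational(-5, 4), Mul(Pow(2, Rational(1, 2)), Pow(c, Rational(1, 2)))) (Function('P')(c) = Add(Rational(-5, 4), Pow(Add(c, c), Rational(1, 2))) = Add(Rational(-5, 4), Pow(Mul(2, c), Rational(1, 2))) = Add(Rational(-5, 4), Mul(Pow(2, Rational(1, 2)), Pow(c, Rational(1, 2)))))
Pow(Add(Function('P')(Function('t')(-3)), Function('X')(Mul(3, Add(-5, 2)))), 2) = Pow(Add(Add(Rational(-5, 4), Mul(Pow(2, Rational(1, 2)), Pow(Pow(-3, 2), Rational(1, 2)))), Add(3, Mul(3, Add(-5, 2)))), 2) = Pow(Add(Add(Rational(-5, 4), Mul(Pow(2, Rational(1, 2)), Pow(9, Rational(1, 2)))), Add(3, Mul(3, -3))), 2) = Pow(Add(Add(Rational(-5, 4), Mul(Pow(2, Rational(1, 2)), 3)), Add(3, -9)), 2) = Pow(Add(Add(Rational(-5, 4), Mul(3, Pow(2, Rational(1, 2)))), -6), 2) = Pow(Add(Rational(-29, 4), Mul(3, Pow(2, Rational(1, 2)))), 2)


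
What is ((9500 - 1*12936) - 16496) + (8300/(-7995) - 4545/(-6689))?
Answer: -213190747937/10695711 ≈ -19932.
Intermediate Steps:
((9500 - 1*12936) - 16496) + (8300/(-7995) - 4545/(-6689)) = ((9500 - 12936) - 16496) + (8300*(-1/7995) - 4545*(-1/6689)) = (-3436 - 16496) + (-1660/1599 + 4545/6689) = -19932 - 3836285/10695711 = -213190747937/10695711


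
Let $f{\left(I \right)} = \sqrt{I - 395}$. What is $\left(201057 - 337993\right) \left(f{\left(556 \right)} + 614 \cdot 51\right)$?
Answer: $-4288013904 - 136936 \sqrt{161} \approx -4.2898 \cdot 10^{9}$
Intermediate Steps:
$f{\left(I \right)} = \sqrt{-395 + I}$
$\left(201057 - 337993\right) \left(f{\left(556 \right)} + 614 \cdot 51\right) = \left(201057 - 337993\right) \left(\sqrt{-395 + 556} + 614 \cdot 51\right) = - 136936 \left(\sqrt{161} + 31314\right) = - 136936 \left(31314 + \sqrt{161}\right) = -4288013904 - 136936 \sqrt{161}$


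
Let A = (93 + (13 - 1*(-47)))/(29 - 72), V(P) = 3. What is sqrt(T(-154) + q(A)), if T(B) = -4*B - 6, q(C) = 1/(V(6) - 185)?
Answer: sqrt(20205458)/182 ≈ 24.698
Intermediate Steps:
A = -153/43 (A = (93 + (13 + 47))/(-43) = (93 + 60)*(-1/43) = 153*(-1/43) = -153/43 ≈ -3.5581)
q(C) = -1/182 (q(C) = 1/(3 - 185) = 1/(-182) = -1/182)
T(B) = -6 - 4*B
sqrt(T(-154) + q(A)) = sqrt((-6 - 4*(-154)) - 1/182) = sqrt((-6 + 616) - 1/182) = sqrt(610 - 1/182) = sqrt(111019/182) = sqrt(20205458)/182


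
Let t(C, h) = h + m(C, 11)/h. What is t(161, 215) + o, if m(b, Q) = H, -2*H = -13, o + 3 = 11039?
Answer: 4837943/430 ≈ 11251.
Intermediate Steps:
o = 11036 (o = -3 + 11039 = 11036)
H = 13/2 (H = -1/2*(-13) = 13/2 ≈ 6.5000)
m(b, Q) = 13/2
t(C, h) = h + 13/(2*h)
t(161, 215) + o = (215 + (13/2)/215) + 11036 = (215 + (13/2)*(1/215)) + 11036 = (215 + 13/430) + 11036 = 92463/430 + 11036 = 4837943/430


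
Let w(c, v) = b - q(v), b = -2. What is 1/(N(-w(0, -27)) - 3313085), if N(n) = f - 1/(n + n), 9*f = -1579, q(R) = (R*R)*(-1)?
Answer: -13086/43357326167 ≈ -3.0182e-7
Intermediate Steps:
q(R) = -R² (q(R) = R²*(-1) = -R²)
w(c, v) = -2 + v² (w(c, v) = -2 - (-1)*v² = -2 + v²)
f = -1579/9 (f = (⅑)*(-1579) = -1579/9 ≈ -175.44)
N(n) = -1579/9 - 1/(2*n) (N(n) = -1579/9 - 1/(n + n) = -1579/9 - 1/(2*n))
1/(N(-w(0, -27)) - 3313085) = 1/((-9 - (-3158)*(-2 + (-27)²))/(18*((-(-2 + (-27)²)))) - 3313085) = 1/((-9 - (-3158)*(-2 + 729))/(18*((-(-2 + 729)))) - 3313085) = 1/((-9 - (-3158)*727)/(18*((-1*727))) - 3313085) = 1/((1/18)*(-9 - 3158*(-727))/(-727) - 3313085) = 1/((1/18)*(-1/727)*(-9 + 2295866) - 3313085) = 1/((1/18)*(-1/727)*2295857 - 3313085) = 1/(-2295857/13086 - 3313085) = 1/(-43357326167/13086) = -13086/43357326167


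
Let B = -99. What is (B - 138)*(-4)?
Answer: 948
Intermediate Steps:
(B - 138)*(-4) = (-99 - 138)*(-4) = -237*(-4) = 948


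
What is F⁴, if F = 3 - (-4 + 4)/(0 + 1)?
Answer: 81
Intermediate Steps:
F = 3 (F = 3 - 0/1 = 3 - 0 = 3 - 1*0 = 3 + 0 = 3)
F⁴ = 3⁴ = 81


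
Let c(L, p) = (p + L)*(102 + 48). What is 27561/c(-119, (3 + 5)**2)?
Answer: -9187/2750 ≈ -3.3407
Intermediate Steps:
c(L, p) = 150*L + 150*p (c(L, p) = (L + p)*150 = 150*L + 150*p)
27561/c(-119, (3 + 5)**2) = 27561/(150*(-119) + 150*(3 + 5)**2) = 27561/(-17850 + 150*8**2) = 27561/(-17850 + 150*64) = 27561/(-17850 + 9600) = 27561/(-8250) = 27561*(-1/8250) = -9187/2750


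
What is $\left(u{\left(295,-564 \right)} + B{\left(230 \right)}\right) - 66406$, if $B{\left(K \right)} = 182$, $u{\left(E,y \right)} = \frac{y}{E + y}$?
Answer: $- \frac{17813692}{269} \approx -66222.0$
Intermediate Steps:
$\left(u{\left(295,-564 \right)} + B{\left(230 \right)}\right) - 66406 = \left(- \frac{564}{295 - 564} + 182\right) - 66406 = \left(- \frac{564}{-269} + 182\right) - 66406 = \left(\left(-564\right) \left(- \frac{1}{269}\right) + 182\right) - 66406 = \left(\frac{564}{269} + 182\right) - 66406 = \frac{49522}{269} - 66406 = - \frac{17813692}{269}$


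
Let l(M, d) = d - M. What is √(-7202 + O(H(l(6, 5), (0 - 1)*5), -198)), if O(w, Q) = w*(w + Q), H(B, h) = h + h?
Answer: I*√5122 ≈ 71.568*I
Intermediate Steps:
H(B, h) = 2*h
O(w, Q) = w*(Q + w)
√(-7202 + O(H(l(6, 5), (0 - 1)*5), -198)) = √(-7202 + (2*((0 - 1)*5))*(-198 + 2*((0 - 1)*5))) = √(-7202 + (2*(-1*5))*(-198 + 2*(-1*5))) = √(-7202 + (2*(-5))*(-198 + 2*(-5))) = √(-7202 - 10*(-198 - 10)) = √(-7202 - 10*(-208)) = √(-7202 + 2080) = √(-5122) = I*√5122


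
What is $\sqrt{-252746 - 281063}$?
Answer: $i \sqrt{533809} \approx 730.62 i$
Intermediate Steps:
$\sqrt{-252746 - 281063} = \sqrt{-533809} = i \sqrt{533809}$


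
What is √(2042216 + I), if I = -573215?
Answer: √1469001 ≈ 1212.0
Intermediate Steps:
√(2042216 + I) = √(2042216 - 573215) = √1469001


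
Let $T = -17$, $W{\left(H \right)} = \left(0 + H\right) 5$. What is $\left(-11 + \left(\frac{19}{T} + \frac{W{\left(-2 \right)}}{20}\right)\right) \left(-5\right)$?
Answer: $\frac{2145}{34} \approx 63.088$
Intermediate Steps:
$W{\left(H \right)} = 5 H$ ($W{\left(H \right)} = H 5 = 5 H$)
$\left(-11 + \left(\frac{19}{T} + \frac{W{\left(-2 \right)}}{20}\right)\right) \left(-5\right) = \left(-11 + \left(\frac{19}{-17} + \frac{5 \left(-2\right)}{20}\right)\right) \left(-5\right) = \left(-11 + \left(19 \left(- \frac{1}{17}\right) - \frac{1}{2}\right)\right) \left(-5\right) = \left(-11 - \frac{55}{34}\right) \left(-5\right) = \left(- \frac{429}{34}\right) \left(-5\right) = \frac{2145}{34}$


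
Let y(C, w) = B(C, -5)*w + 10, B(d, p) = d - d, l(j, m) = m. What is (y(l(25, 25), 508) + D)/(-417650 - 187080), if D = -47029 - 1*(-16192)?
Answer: 30827/604730 ≈ 0.050976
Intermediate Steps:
B(d, p) = 0
y(C, w) = 10 (y(C, w) = 0*w + 10 = 0 + 10 = 10)
D = -30837 (D = -47029 + 16192 = -30837)
(y(l(25, 25), 508) + D)/(-417650 - 187080) = (10 - 30837)/(-417650 - 187080) = -30827/(-604730) = -30827*(-1/604730) = 30827/604730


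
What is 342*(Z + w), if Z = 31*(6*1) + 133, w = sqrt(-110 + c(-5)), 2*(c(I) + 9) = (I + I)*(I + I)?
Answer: 109098 + 342*I*sqrt(69) ≈ 1.091e+5 + 2840.9*I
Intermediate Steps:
c(I) = -9 + 2*I**2 (c(I) = -9 + ((I + I)*(I + I))/2 = -9 + ((2*I)*(2*I))/2 = -9 + (4*I**2)/2 = -9 + 2*I**2)
w = I*sqrt(69) (w = sqrt(-110 + (-9 + 2*(-5)**2)) = sqrt(-110 + (-9 + 2*25)) = sqrt(-110 + (-9 + 50)) = sqrt(-110 + 41) = sqrt(-69) = I*sqrt(69) ≈ 8.3066*I)
Z = 319 (Z = 31*6 + 133 = 186 + 133 = 319)
342*(Z + w) = 342*(319 + I*sqrt(69)) = 109098 + 342*I*sqrt(69)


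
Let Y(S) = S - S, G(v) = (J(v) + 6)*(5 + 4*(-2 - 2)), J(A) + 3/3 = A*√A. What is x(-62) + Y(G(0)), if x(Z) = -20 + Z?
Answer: -82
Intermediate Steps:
J(A) = -1 + A^(3/2) (J(A) = -1 + A*√A = -1 + A^(3/2))
G(v) = -55 - 11*v^(3/2) (G(v) = ((-1 + v^(3/2)) + 6)*(5 + 4*(-2 - 2)) = (5 + v^(3/2))*(5 + 4*(-4)) = (5 + v^(3/2))*(5 - 16) = (5 + v^(3/2))*(-11) = -55 - 11*v^(3/2))
Y(S) = 0
x(-62) + Y(G(0)) = (-20 - 62) + 0 = -82 + 0 = -82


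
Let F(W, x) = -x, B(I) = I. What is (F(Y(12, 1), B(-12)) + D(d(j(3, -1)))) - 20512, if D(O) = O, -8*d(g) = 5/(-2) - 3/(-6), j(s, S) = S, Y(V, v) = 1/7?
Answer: -81999/4 ≈ -20500.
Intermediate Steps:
Y(V, v) = ⅐
d(g) = ¼ (d(g) = -(5/(-2) - 3/(-6))/8 = -(5*(-½) - 3*(-⅙))/8 = -(-5/2 + ½)/8 = -⅛*(-2) = ¼)
(F(Y(12, 1), B(-12)) + D(d(j(3, -1)))) - 20512 = (-1*(-12) + ¼) - 20512 = (12 + ¼) - 20512 = 49/4 - 20512 = -81999/4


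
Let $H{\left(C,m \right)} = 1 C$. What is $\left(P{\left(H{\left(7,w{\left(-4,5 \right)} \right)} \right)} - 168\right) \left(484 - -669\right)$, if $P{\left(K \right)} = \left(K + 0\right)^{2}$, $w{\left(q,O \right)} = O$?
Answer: $-137207$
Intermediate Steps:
$H{\left(C,m \right)} = C$
$P{\left(K \right)} = K^{2}$
$\left(P{\left(H{\left(7,w{\left(-4,5 \right)} \right)} \right)} - 168\right) \left(484 - -669\right) = \left(7^{2} - 168\right) \left(484 - -669\right) = \left(49 - 168\right) \left(484 + 669\right) = \left(-119\right) 1153 = -137207$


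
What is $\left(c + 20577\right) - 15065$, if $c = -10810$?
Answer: $-5298$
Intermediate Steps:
$\left(c + 20577\right) - 15065 = \left(-10810 + 20577\right) - 15065 = 9767 - 15065 = -5298$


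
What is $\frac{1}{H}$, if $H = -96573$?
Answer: $- \frac{1}{96573} \approx -1.0355 \cdot 10^{-5}$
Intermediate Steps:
$\frac{1}{H} = \frac{1}{-96573} = - \frac{1}{96573}$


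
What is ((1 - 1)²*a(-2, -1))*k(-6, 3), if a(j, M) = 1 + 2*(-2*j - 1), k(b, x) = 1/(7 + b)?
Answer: 0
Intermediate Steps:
a(j, M) = -1 - 4*j (a(j, M) = 1 + 2*(-1 - 2*j) = 1 + (-2 - 4*j) = -1 - 4*j)
((1 - 1)²*a(-2, -1))*k(-6, 3) = ((1 - 1)²*(-1 - 4*(-2)))/(7 - 6) = (0²*(-1 + 8))/1 = (0*7)*1 = 0*1 = 0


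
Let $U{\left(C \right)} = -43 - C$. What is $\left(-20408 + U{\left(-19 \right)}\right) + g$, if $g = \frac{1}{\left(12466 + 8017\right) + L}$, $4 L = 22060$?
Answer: $- \frac{531191135}{25998} \approx -20432.0$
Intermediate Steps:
$L = 5515$ ($L = \frac{1}{4} \cdot 22060 = 5515$)
$g = \frac{1}{25998}$ ($g = \frac{1}{\left(12466 + 8017\right) + 5515} = \frac{1}{20483 + 5515} = \frac{1}{25998} \approx 3.8464 \cdot 10^{-5}$)
$\left(-20408 + U{\left(-19 \right)}\right) + g = \left(-20408 - 24\right) + \frac{1}{25998} = -20432 + \frac{1}{25998} = - \frac{531191135}{25998}$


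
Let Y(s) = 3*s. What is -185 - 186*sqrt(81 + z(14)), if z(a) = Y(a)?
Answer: -185 - 186*sqrt(123) ≈ -2247.8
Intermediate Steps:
z(a) = 3*a
-185 - 186*sqrt(81 + z(14)) = -185 - 186*sqrt(81 + 3*14) = -185 - 186*sqrt(81 + 42) = -185 - 186*sqrt(123)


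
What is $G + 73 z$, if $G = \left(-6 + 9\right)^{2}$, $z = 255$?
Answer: $18624$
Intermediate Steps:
$G = 9$ ($G = 3^{2} = 9$)
$G + 73 z = 9 + 73 \cdot 255 = 9 + 18615 = 18624$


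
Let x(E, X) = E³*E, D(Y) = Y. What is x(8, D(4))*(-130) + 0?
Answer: -532480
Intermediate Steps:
x(E, X) = E⁴
x(8, D(4))*(-130) + 0 = 8⁴*(-130) + 0 = 4096*(-130) + 0 = -532480 + 0 = -532480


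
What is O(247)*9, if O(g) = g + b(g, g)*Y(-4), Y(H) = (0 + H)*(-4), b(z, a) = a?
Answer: 37791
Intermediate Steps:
Y(H) = -4*H (Y(H) = H*(-4) = -4*H)
O(g) = 17*g (O(g) = g + g*(-4*(-4)) = g + g*16 = g + 16*g = 17*g)
O(247)*9 = (17*247)*9 = 4199*9 = 37791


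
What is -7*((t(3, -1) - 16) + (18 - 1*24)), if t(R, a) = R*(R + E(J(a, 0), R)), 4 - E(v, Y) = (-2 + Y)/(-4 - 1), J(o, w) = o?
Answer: 14/5 ≈ 2.8000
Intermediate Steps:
E(v, Y) = 18/5 + Y/5 (E(v, Y) = 4 - (-2 + Y)/(-4 - 1) = 4 - (-2 + Y)/(-5) = 4 - (-2 + Y)*(-1)/5 = 4 - (⅖ - Y/5) = 4 + (-⅖ + Y/5) = 18/5 + Y/5)
t(R, a) = R*(18/5 + 6*R/5) (t(R, a) = R*(R + (18/5 + R/5)) = R*(18/5 + 6*R/5))
-7*((t(3, -1) - 16) + (18 - 1*24)) = -7*(((6/5)*3*(3 + 3) - 16) + (18 - 1*24)) = -7*(((6/5)*3*6 - 16) + (18 - 24)) = -7*((108/5 - 16) - 6) = -7*(28/5 - 6) = -7*(-⅖) = 14/5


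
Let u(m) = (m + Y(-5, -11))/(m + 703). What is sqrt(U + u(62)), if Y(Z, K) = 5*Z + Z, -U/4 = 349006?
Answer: 2*I*sqrt(22694114470)/255 ≈ 1181.5*I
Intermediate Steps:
U = -1396024 (U = -4*349006 = -1396024)
Y(Z, K) = 6*Z
u(m) = (-30 + m)/(703 + m) (u(m) = (m + 6*(-5))/(m + 703) = (m - 30)/(703 + m) = (-30 + m)/(703 + m))
sqrt(U + u(62)) = sqrt(-1396024 + (-30 + 62)/(703 + 62)) = sqrt(-1396024 + 32/765) = sqrt(-1067958328/765) = 2*I*sqrt(22694114470)/255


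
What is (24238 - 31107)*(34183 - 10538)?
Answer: -162417505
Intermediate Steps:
(24238 - 31107)*(34183 - 10538) = -6869*23645 = -162417505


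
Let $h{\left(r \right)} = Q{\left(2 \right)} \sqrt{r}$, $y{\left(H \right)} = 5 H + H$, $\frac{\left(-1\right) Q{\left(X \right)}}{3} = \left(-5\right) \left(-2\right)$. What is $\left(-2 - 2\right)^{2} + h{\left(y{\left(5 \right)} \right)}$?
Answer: $16 - 30 \sqrt{30} \approx -148.32$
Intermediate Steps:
$Q{\left(X \right)} = -30$ ($Q{\left(X \right)} = - 3 \left(\left(-5\right) \left(-2\right)\right) = \left(-3\right) 10 = -30$)
$y{\left(H \right)} = 6 H$
$h{\left(r \right)} = - 30 \sqrt{r}$
$\left(-2 - 2\right)^{2} + h{\left(y{\left(5 \right)} \right)} = \left(-2 - 2\right)^{2} - 30 \sqrt{6 \cdot 5} = \left(-4\right)^{2} - 30 \sqrt{30} = 16 - 30 \sqrt{30}$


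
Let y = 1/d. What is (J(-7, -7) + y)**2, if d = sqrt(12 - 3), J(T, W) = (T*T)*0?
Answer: 1/9 ≈ 0.11111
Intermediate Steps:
J(T, W) = 0 (J(T, W) = T**2*0 = 0)
d = 3 (d = sqrt(9) = 3)
y = 1/3 ≈ 0.33333
(J(-7, -7) + y)**2 = (0 + 1/3)**2 = (1/3)**2 = 1/9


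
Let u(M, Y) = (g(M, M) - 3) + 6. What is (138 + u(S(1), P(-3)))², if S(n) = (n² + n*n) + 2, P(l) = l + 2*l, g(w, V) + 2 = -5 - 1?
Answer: 17689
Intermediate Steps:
g(w, V) = -8 (g(w, V) = -2 + (-5 - 1) = -2 - 6 = -8)
P(l) = 3*l
S(n) = 2 + 2*n² (S(n) = (n² + n²) + 2 = 2*n² + 2 = 2 + 2*n²)
u(M, Y) = -5 (u(M, Y) = (-8 - 3) + 6 = -11 + 6 = -5)
(138 + u(S(1), P(-3)))² = (138 - 5)² = 133² = 17689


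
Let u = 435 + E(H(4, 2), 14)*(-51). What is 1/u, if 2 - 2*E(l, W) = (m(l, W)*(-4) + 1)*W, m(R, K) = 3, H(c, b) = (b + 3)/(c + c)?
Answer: -1/3543 ≈ -0.00028225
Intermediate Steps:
H(c, b) = (3 + b)/(2*c) (H(c, b) = (3 + b)/((2*c)) = (3 + b)*(1/(2*c)) = (3 + b)/(2*c))
E(l, W) = 1 + 11*W/2 (E(l, W) = 1 - (3*(-4) + 1)*W/2 = 1 - (-12 + 1)*W/2 = 1 - (-11)*W/2 = 1 + 11*W/2)
u = -3543 (u = 435 + (1 + (11/2)*14)*(-51) = 435 + (1 + 77)*(-51) = 435 + 78*(-51) = 435 - 3978 = -3543)
1/u = 1/(-3543) = -1/3543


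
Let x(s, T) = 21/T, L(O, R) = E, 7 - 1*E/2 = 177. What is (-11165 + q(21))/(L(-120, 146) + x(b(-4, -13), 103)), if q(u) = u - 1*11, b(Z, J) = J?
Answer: 1148965/34999 ≈ 32.828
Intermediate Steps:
E = -340 (E = 14 - 2*177 = 14 - 354 = -340)
q(u) = -11 + u (q(u) = u - 11 = -11 + u)
L(O, R) = -340
(-11165 + q(21))/(L(-120, 146) + x(b(-4, -13), 103)) = (-11165 + (-11 + 21))/(-340 + 21/103) = (-11165 + 10)/(-340 + 21*(1/103)) = -11155/(-340 + 21/103) = -11155/(-34999/103) = -11155*(-103/34999) = 1148965/34999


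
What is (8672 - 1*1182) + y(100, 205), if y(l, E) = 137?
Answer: 7627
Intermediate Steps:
(8672 - 1*1182) + y(100, 205) = (8672 - 1*1182) + 137 = (8672 - 1182) + 137 = 7490 + 137 = 7627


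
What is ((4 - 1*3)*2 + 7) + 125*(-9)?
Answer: -1116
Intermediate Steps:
((4 - 1*3)*2 + 7) + 125*(-9) = ((4 - 3)*2 + 7) - 1125 = (1*2 + 7) - 1125 = (2 + 7) - 1125 = 9 - 1125 = -1116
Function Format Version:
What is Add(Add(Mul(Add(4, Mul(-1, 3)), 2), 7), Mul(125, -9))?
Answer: -1116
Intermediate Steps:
Add(Add(Mul(Add(4, Mul(-1, 3)), 2), 7), Mul(125, -9)) = Add(Add(Mul(Add(4, -3), 2), 7), -1125) = Add(Add(Mul(1, 2), 7), -1125) = Add(Add(2, 7), -1125) = Add(9, -1125) = -1116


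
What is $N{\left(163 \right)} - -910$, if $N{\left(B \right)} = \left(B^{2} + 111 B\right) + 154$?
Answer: $45726$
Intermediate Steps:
$N{\left(B \right)} = 154 + B^{2} + 111 B$
$N{\left(163 \right)} - -910 = \left(154 + 163^{2} + 111 \cdot 163\right) - -910 = \left(154 + 26569 + 18093\right) + 910 = 44816 + 910 = 45726$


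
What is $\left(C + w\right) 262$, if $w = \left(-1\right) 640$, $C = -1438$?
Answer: $-544436$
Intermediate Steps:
$w = -640$
$\left(C + w\right) 262 = \left(-1438 - 640\right) 262 = \left(-2078\right) 262 = -544436$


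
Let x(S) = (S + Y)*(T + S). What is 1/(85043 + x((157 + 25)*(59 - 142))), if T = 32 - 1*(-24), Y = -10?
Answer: 1/227580843 ≈ 4.3940e-9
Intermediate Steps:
T = 56 (T = 32 + 24 = 56)
x(S) = (-10 + S)*(56 + S) (x(S) = (S - 10)*(56 + S) = (-10 + S)*(56 + S))
1/(85043 + x((157 + 25)*(59 - 142))) = 1/(85043 + (-560 + ((157 + 25)*(59 - 142))² + 46*((157 + 25)*(59 - 142)))) = 1/(85043 + (-560 + (182*(-83))² + 46*(182*(-83)))) = 1/(85043 + (-560 + (-15106)² + 46*(-15106))) = 1/(85043 + (-560 + 228191236 - 694876)) = 1/(85043 + 227495800) = 1/227580843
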